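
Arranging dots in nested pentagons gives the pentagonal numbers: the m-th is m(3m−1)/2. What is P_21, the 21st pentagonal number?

21·(3·21 − 1)/2 = 21·62/2 = 21·31 = 651.

651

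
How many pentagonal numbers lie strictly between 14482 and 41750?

68

The n-th pentagonal number is n(3n−1)/2.
Smallest index with value > 14482: n = 99 (giving 14652).
Largest index with value < 41750: n = 166 (giving 41251).
Indices 99 through 166: 68 terms.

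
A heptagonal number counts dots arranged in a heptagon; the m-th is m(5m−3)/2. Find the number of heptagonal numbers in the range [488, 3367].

23

The n-th heptagonal number is n(5n−3)/2.
Smallest index with value ≥ 488: n = 15 (giving 540).
Largest index with value ≤ 3367: n = 37 (giving 3367).
Indices 15 through 37: 23 terms.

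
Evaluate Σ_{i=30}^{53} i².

Σ_{i=30}^{53} i² = 51039 − 8555 = 42484.

42484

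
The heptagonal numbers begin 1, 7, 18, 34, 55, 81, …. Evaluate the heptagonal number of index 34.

The 34th heptagonal number is n(5n−3)/2 with n = 34.
34·(5·34 − 3)/2 = 34·167/2 = 2839.

2839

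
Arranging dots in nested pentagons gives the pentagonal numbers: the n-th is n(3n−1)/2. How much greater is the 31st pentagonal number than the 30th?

91

Consecutive pentagonal numbers differ by 3n − 2: here 3·31 − 2 = 91.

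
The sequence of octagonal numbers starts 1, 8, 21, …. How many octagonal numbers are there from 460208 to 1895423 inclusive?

The n-th octagonal number is n(3n−2).
Smallest index with value ≥ 460208: n = 392 (giving 460208).
Largest index with value ≤ 1895423: n = 795 (giving 1894485).
Indices 392 through 795: 404 terms.

404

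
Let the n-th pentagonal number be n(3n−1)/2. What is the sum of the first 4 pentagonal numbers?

Σ i(3i−1)/2 = (3Σi² − Σi) / 2 over i = 1..4.
Σi = 10 and Σi² = 30.
(3·30 − 1·10) / 2 = 80/2 = 40.

40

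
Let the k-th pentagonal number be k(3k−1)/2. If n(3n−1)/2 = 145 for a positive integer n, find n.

Set n(3n−1)/2 = 145, giving 3n² − n − 290 = 0.
So n = (1 + 59) / 6 = 60/6 = 10.
Check: 10·(3·10 − 1)/2 = 145. ✓

10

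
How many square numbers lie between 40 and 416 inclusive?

14

The n-th square number is n².
Smallest index with value ≥ 40: n = 7 (giving 49).
Largest index with value ≤ 416: n = 20 (giving 400).
Indices 7 through 20: 14 terms.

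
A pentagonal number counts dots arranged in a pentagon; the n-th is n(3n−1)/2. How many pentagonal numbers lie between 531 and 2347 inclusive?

21

The n-th pentagonal number is n(3n−1)/2.
Smallest index with value ≥ 531: n = 19 (giving 532).
Largest index with value ≤ 2347: n = 39 (giving 2262).
Indices 19 through 39: 21 terms.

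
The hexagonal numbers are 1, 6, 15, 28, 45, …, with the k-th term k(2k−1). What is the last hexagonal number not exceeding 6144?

Solve n(2n−1) ≤ 6144 for integer n.
n = 55 gives 5995 ≤ 6144, while n = 56 gives 6216 > 6144; so the answer is 5995.

5995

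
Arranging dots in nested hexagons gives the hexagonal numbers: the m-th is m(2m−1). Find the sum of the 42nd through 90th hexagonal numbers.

443254

Σ i(2i−1) = 2Σi² − Σi over i = 42..90.
Σi = 4095 − 861 = 3234 and Σi² = 247065 − 23821 = 223244.
2·223244 − 1·3234 = 443254.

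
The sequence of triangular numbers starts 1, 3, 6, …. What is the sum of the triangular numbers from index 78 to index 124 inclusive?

Σ i(i+1)/2 = (Σi² + Σi) / 2 over i = 78..124.
Σi = 7750 − 3003 = 4747 and Σi² = 643250 − 155155 = 488095.
(1·488095 + 1·4747) / 2 = 492842/2 = 246421.

246421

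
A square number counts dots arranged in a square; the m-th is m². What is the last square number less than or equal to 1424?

Solve n² ≤ 1424 for integer n.
n = 37 gives 1369 ≤ 1424, while n = 38 gives 1444 > 1424; so the answer is 1369.

1369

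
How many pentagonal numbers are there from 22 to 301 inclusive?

11

The n-th pentagonal number is n(3n−1)/2.
Smallest index with value ≥ 22: n = 4 (giving 22).
Largest index with value ≤ 301: n = 14 (giving 287).
Indices 4 through 14: 11 terms.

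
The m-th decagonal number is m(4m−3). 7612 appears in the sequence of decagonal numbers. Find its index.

44

Set n(4n−3) = 7612, giving 4n² − 3n − 7612 = 0.
The discriminant is 9 + 16·7612 = 121801, and √121801 = 349.
So n = (3 + 349) / 8 = 352/8 = 44.
Check: 44·(4·44 − 3) = 7612. ✓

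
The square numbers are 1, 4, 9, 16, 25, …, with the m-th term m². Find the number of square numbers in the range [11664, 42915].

100

The n-th square number is n².
Smallest index with value ≥ 11664: n = 108 (giving 11664).
Largest index with value ≤ 42915: n = 207 (giving 42849).
Indices 108 through 207: 100 terms.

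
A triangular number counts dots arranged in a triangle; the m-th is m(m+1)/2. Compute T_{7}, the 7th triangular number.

7·8/2 = 56/2 = 28.

28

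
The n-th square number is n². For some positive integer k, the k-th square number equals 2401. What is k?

We need n² = 2401, so n = √2401 = 49.

49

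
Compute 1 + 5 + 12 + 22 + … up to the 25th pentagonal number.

Σ i(3i−1)/2 = (3Σi² − Σi) / 2 over i = 1..25.
Σi = 325 and Σi² = 5525.
(3·5525 − 1·325) / 2 = 16250/2 = 8125.

8125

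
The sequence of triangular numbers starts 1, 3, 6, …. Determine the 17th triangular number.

The 17th triangular number is n(n+1)/2 with n = 17.
17·18/2 = 306/2 = 153.

153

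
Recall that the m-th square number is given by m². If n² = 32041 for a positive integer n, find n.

179

We need n² = 32041, so n = √32041 = 179.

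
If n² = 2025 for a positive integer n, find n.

We need n² = 2025, so n = √2025 = 45.

45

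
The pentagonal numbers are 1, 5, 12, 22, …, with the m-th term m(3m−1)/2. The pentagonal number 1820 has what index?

35

Set n(3n−1)/2 = 1820, giving 3n² − n − 3640 = 0.
So n = (1 + 209) / 6 = 210/6 = 35.
Check: 35·(3·35 − 1)/2 = 1820. ✓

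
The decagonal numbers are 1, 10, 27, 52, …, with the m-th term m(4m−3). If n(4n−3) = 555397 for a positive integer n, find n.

373

Set n(4n−3) = 555397, giving 4n² − 3n − 555397 = 0.
So n = (3 + 2981) / 8 = 2984/8 = 373.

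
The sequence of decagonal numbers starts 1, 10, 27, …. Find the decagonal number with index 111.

48951

111·(4·111 − 3) = 111·441 = 48951.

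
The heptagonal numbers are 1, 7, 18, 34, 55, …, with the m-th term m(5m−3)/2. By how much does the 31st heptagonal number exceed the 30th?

Consecutive heptagonal numbers differ by 5n − 4: here 5·31 − 4 = 151.

151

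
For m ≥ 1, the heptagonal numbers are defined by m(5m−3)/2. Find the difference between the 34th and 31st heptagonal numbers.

483

34·(5·34 − 3)/2 = 2839 and 31·(5·31 − 3)/2 = 2356.
Difference: 2839 − 2356 = 483.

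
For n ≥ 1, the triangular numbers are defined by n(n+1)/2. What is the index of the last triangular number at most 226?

Solve n(n+1)/2 ≤ 226 for integer n.
n = 20 gives 210 ≤ 226, while n = 21 gives 231 > 226; so the answer is index 20.

20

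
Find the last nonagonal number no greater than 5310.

Solve n(7n−5)/2 ≤ 5310 for integer n.
n = 39 gives 5226 ≤ 5310, while n = 40 gives 5500 > 5310; so the answer is 5226.

5226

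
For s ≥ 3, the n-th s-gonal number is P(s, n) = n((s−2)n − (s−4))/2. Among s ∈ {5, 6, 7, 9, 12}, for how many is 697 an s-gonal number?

1

s = 5: P(5, 21) = 651 and P(5, 22) = 715; 697 is not s-gonal.
s = 6: P(6, 18) = 630 and P(6, 19) = 703; 697 is not s-gonal.
s = 7: P(7, 17) = 697. ✓
s = 9: P(9, 14) = 651 and P(9, 15) = 750; 697 is not s-gonal.
s = 12: P(12, 12) = 672 and P(12, 13) = 793; 697 is not s-gonal.
Hits: s ∈ {7} → 1.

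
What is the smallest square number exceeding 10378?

10404

Solve n² > 10378 for integer n.
The largest n with value ≤ 10378 is 101 (since 10201 ≤ 10378 < 10404), so the first above is n = 102, value 10404.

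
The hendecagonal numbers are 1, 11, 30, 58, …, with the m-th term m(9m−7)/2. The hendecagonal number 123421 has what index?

Set n(9n−7)/2 = 123421, giving 9n² − 7n − 246842 = 0.
The discriminant is 49 + 72·123421 = 8886361, and √8886361 = 2981.
So n = (7 + 2981) / 18 = 2988/18 = 166.

166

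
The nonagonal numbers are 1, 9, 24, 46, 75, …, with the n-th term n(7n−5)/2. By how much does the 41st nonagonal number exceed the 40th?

Consecutive nonagonal numbers differ by 7n − 6: here 7·41 − 6 = 281.

281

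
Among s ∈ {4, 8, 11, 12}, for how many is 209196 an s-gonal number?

1

s = 4: P(4, 457) = 208849 and P(4, 458) = 209764; 209196 is not s-gonal.
s = 8: P(8, 264) = 208560 and P(8, 265) = 210145; 209196 is not s-gonal.
s = 11: P(11, 216) = 209196. ✓
s = 12: P(12, 204) = 207264 and P(12, 205) = 209305; 209196 is not s-gonal.
Hits: s ∈ {11} → 1.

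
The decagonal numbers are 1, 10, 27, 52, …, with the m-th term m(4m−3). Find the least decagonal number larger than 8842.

Solve n(4n−3) > 8842 for integer n.
The largest n with value ≤ 8842 is 47 (since 8695 ≤ 8842 < 9072), so the first above is n = 48, value 9072.

9072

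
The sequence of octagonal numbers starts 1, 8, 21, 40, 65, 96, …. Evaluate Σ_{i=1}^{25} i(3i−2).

15925

Σ i(3i−2) = 3Σi² − 2Σi over i = 1..25.
Σi = 325 and Σi² = 5525.
3·5525 − 2·325 = 15925.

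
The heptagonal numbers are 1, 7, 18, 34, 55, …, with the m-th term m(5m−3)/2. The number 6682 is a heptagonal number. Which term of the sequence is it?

Set n(5n−3)/2 = 6682, giving 5n² − 3n − 13364 = 0.
The discriminant is 9 + 40·6682 = 267289, and √267289 = 517.
So n = (3 + 517) / 10 = 520/10 = 52.

52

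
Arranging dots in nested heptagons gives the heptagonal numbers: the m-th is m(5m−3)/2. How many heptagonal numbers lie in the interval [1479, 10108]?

39

The n-th heptagonal number is n(5n−3)/2.
Smallest index with value ≥ 1479: n = 25 (giving 1525).
Largest index with value ≤ 10108: n = 63 (giving 9828).
Indices 25 through 63: 39 terms.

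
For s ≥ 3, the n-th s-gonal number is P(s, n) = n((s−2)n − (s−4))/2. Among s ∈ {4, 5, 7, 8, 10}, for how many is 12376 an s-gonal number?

s = 4: P(4, 111) = 12321 and P(4, 112) = 12544; 12376 is not s-gonal.
s = 5: P(5, 91) = 12376. ✓
s = 7: P(7, 70) = 12145 and P(7, 71) = 12496; 12376 is not s-gonal.
s = 8: P(8, 64) = 12160 and P(8, 65) = 12545; 12376 is not s-gonal.
s = 10: P(10, 56) = 12376. ✓
Hits: s ∈ {5, 10} → 2.

2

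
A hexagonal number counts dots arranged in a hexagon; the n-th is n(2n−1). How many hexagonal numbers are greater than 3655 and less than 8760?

23

The n-th hexagonal number is n(2n−1).
Smallest index with value > 3655: n = 44 (giving 3828).
Largest index with value < 8760: n = 66 (giving 8646).
Indices 44 through 66: 23 terms.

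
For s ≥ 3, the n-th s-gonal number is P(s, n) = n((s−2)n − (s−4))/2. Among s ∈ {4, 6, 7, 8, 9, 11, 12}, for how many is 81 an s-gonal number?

2

s = 4: P(4, 9) = 81. ✓
s = 6: P(6, 6) = 66 and P(6, 7) = 91; 81 is not s-gonal.
s = 7: P(7, 6) = 81. ✓
s = 8: P(8, 5) = 65 and P(8, 6) = 96; 81 is not s-gonal.
s = 9: P(9, 5) = 75 and P(9, 6) = 111; 81 is not s-gonal.
s = 11: P(11, 4) = 58 and P(11, 5) = 95; 81 is not s-gonal.
s = 12: P(12, 4) = 64 and P(12, 5) = 105; 81 is not s-gonal.
Hits: s ∈ {4, 7} → 2.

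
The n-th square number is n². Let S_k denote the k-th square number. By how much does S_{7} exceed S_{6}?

n² − (n−1)² = 2n − 1, so 7² − 6² = 2·7 − 1 = 13.

13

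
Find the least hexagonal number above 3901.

Solve n(2n−1) > 3901 for integer n.
The largest n with value ≤ 3901 is 44 (since 3828 ≤ 3901 < 4005), so the first above is n = 45, value 4005.

4005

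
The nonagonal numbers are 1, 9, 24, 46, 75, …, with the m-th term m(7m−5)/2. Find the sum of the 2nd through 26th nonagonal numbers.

Σ i(7i−5)/2 = (7Σi² − 5Σi) / 2 over i = 2..26.
Σi = 351 − 1 = 350 and Σi² = 6201 − 1 = 6200.
(7·6200 − 5·350) / 2 = 41650/2 = 20825.

20825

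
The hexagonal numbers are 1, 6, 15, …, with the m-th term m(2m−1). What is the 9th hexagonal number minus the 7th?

62

9·(2·9 − 1) = 153 and 7·(2·7 − 1) = 91.
Difference: 153 − 91 = 62.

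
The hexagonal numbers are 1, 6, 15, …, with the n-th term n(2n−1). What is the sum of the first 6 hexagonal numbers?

Σ i(2i−1) = 2Σi² − Σi over i = 1..6.
Σi = 21 and Σi² = 91.
2·91 − 1·21 = 161.

161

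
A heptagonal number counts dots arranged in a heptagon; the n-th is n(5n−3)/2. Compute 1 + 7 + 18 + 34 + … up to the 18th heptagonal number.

5016

Σ i(5i−3)/2 = (5Σi² − 3Σi) / 2 over i = 1..18.
Σi = 171 and Σi² = 2109.
(5·2109 − 3·171) / 2 = 10032/2 = 5016.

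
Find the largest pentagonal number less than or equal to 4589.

4510

Solve n(3n−1)/2 ≤ 4589 for integer n.
n = 55 gives 4510 ≤ 4589, while n = 56 gives 4676 > 4589; so the answer is 4510.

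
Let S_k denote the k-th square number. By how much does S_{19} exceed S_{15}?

136

19² = 361 and 15² = 225.
Difference: 361 − 225 = 136.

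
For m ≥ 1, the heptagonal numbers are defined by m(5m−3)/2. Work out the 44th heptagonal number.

4774

The 44th heptagonal number is n(5n−3)/2 with n = 44.
44·(5·44 − 3)/2 = 44·217/2 = 4774.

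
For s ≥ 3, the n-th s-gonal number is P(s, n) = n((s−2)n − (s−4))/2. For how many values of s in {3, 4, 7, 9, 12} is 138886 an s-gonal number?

1

s = 3: P(3, 526) = 138601 and P(3, 527) = 139128; 138886 is not s-gonal.
s = 4: P(4, 372) = 138384 and P(4, 373) = 139129; 138886 is not s-gonal.
s = 7: P(7, 236) = 138886. ✓
s = 9: P(9, 199) = 138106 and P(9, 200) = 139500; 138886 is not s-gonal.
s = 12: P(12, 167) = 138777 and P(12, 168) = 140448; 138886 is not s-gonal.
Hits: s ∈ {7} → 1.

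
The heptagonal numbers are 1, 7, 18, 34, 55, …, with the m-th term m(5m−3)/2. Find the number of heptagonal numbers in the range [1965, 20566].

The n-th heptagonal number is n(5n−3)/2.
Smallest index with value ≥ 1965: n = 29 (giving 2059).
Largest index with value ≤ 20566: n = 91 (giving 20566).
Indices 29 through 91: 63 terms.

63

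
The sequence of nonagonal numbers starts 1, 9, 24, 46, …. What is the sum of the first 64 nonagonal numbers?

307840

Σ i(7i−5)/2 = (7Σi² − 5Σi) / 2 over i = 1..64.
Σi = 2080 and Σi² = 89440.
(7·89440 − 5·2080) / 2 = 615680/2 = 307840.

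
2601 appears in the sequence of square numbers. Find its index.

We need n² = 2601, so n = √2601 = 51.
Check: 51² = 2601. ✓

51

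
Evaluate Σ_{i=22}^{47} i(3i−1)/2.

48165

Σ i(3i−1)/2 = (3Σi² − Σi) / 2 over i = 22..47.
Σi = 1128 − 231 = 897 and Σi² = 35720 − 3311 = 32409.
(3·32409 − 1·897) / 2 = 96330/2 = 48165.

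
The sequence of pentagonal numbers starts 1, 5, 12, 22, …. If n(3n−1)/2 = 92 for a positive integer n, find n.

8

Set n(3n−1)/2 = 92, giving 3n² − n − 184 = 0.
So n = (1 + 47) / 6 = 48/6 = 8.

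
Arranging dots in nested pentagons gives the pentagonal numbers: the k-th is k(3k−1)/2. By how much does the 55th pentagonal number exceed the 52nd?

480

55·(3·55 − 1)/2 = 4510 and 52·(3·52 − 1)/2 = 4030.
Difference: 4510 − 4030 = 480.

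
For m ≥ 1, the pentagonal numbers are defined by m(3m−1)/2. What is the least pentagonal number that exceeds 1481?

Solve n(3n−1)/2 > 1481 for integer n.
The largest n with value ≤ 1481 is 31 (since 1426 ≤ 1481 < 1520), so the first above is n = 32, value 1520.

1520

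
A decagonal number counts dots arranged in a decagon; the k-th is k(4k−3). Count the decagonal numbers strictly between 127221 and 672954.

The n-th decagonal number is n(4n−3).
Smallest index with value > 127221: n = 179 (giving 127627).
Largest index with value < 672954: n = 410 (giving 671170).
Indices 179 through 410: 232 terms.

232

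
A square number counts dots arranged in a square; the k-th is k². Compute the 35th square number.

1225

The 35th square number is n² with n = 35.
35² = 1225.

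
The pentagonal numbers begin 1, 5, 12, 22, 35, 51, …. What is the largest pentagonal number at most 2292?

Solve n(3n−1)/2 ≤ 2292 for integer n.
n = 39 gives 2262 ≤ 2292, while n = 40 gives 2380 > 2292; so the answer is 2262.

2262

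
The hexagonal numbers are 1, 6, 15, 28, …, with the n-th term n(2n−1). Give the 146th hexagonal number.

146·(2·146 − 1) = 146·291 = 42486.

42486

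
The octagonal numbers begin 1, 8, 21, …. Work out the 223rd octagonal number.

The 223rd octagonal number is n(3n−2) with n = 223.
223·(3·223 − 2) = 223·667 = 148741.

148741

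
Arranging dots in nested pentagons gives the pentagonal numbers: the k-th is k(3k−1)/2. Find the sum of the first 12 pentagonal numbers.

Σ i(3i−1)/2 = (3Σi² − Σi) / 2 over i = 1..12.
Σi = 78 and Σi² = 650.
(3·650 − 1·78) / 2 = 1872/2 = 936.

936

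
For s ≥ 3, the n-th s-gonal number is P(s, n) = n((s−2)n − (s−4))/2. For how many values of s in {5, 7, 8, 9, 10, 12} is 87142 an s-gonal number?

1

s = 5: P(5, 241) = 87001 and P(5, 242) = 87725; 87142 is not s-gonal.
s = 7: P(7, 187) = 87142. ✓
s = 8: P(8, 170) = 86360 and P(8, 171) = 87381; 87142 is not s-gonal.
s = 9: P(9, 158) = 86979 and P(9, 159) = 88086; 87142 is not s-gonal.
s = 10: P(10, 147) = 85995 and P(10, 148) = 87172; 87142 is not s-gonal.
s = 12: P(12, 132) = 86592 and P(12, 133) = 87913; 87142 is not s-gonal.
Hits: s ∈ {7} → 1.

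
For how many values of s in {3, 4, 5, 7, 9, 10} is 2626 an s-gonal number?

s = 3: P(3, 71) = 2556 and P(3, 72) = 2628; 2626 is not s-gonal.
s = 4: P(4, 51) = 2601 and P(4, 52) = 2704; 2626 is not s-gonal.
s = 5: P(5, 42) = 2625 and P(5, 43) = 2752; 2626 is not s-gonal.
s = 7: P(7, 32) = 2512 and P(7, 33) = 2673; 2626 is not s-gonal.
s = 9: P(9, 27) = 2484 and P(9, 28) = 2674; 2626 is not s-gonal.
s = 10: P(10, 26) = 2626. ✓
Hits: s ∈ {10} → 1.

1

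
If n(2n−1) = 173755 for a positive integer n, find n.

Set n(2n−1) = 173755, giving 2n² − n − 173755 = 0.
The discriminant is 1 + 8·173755 = 1390041, and √1390041 = 1179.
So n = (1 + 1179) / 4 = 1180/4 = 295.
Check: 295·(2·295 − 1) = 173755. ✓

295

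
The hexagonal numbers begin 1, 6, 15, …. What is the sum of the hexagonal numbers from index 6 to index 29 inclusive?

Σ i(2i−1) = 2Σi² − Σi over i = 6..29.
Σi = 435 − 15 = 420 and Σi² = 8555 − 55 = 8500.
2·8500 − 1·420 = 16580.

16580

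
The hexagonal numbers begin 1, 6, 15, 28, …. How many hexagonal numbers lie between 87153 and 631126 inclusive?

354

The n-th hexagonal number is n(2n−1).
Smallest index with value ≥ 87153: n = 209 (giving 87153).
Largest index with value ≤ 631126: n = 562 (giving 631126).
Indices 209 through 562: 354 terms.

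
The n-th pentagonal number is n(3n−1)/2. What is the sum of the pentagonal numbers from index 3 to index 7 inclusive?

Σ i(3i−1)/2 = (3Σi² − Σi) / 2 over i = 3..7.
Σi = 28 − 3 = 25 and Σi² = 140 − 5 = 135.
(3·135 − 1·25) / 2 = 380/2 = 190.

190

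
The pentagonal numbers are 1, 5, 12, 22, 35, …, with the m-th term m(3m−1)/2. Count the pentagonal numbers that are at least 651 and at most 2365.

19

The n-th pentagonal number is n(3n−1)/2.
Smallest index with value ≥ 651: n = 21 (giving 651).
Largest index with value ≤ 2365: n = 39 (giving 2262).
Indices 21 through 39: 19 terms.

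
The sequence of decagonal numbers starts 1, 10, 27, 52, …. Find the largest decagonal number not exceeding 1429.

1387

Solve n(4n−3) ≤ 1429 for integer n.
n = 19 gives 1387 ≤ 1429, while n = 20 gives 1540 > 1429; so the answer is 1387.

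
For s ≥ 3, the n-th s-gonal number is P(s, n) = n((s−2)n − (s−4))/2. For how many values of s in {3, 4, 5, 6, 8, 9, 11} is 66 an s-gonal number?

s = 3: P(3, 11) = 66. ✓
s = 4: P(4, 8) = 64 and P(4, 9) = 81; 66 is not s-gonal.
s = 5: P(5, 6) = 51 and P(5, 7) = 70; 66 is not s-gonal.
s = 6: P(6, 6) = 66. ✓
s = 8: P(8, 5) = 65 and P(8, 6) = 96; 66 is not s-gonal.
s = 9: P(9, 4) = 46 and P(9, 5) = 75; 66 is not s-gonal.
s = 11: P(11, 4) = 58 and P(11, 5) = 95; 66 is not s-gonal.
Hits: s ∈ {3, 6} → 2.

2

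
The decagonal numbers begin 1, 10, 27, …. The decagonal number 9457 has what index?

49

Set n(4n−3) = 9457, giving 4n² − 3n − 9457 = 0.
The discriminant is 9 + 16·9457 = 151321, and √151321 = 389.
So n = (3 + 389) / 8 = 392/8 = 49.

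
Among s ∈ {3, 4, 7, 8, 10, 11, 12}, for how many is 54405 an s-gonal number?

2

s = 3: P(3, 329) = 54285 and P(3, 330) = 54615; 54405 is not s-gonal.
s = 4: P(4, 233) = 54289 and P(4, 234) = 54756; 54405 is not s-gonal.
s = 7: P(7, 147) = 53802 and P(7, 148) = 54538; 54405 is not s-gonal.
s = 8: P(8, 135) = 54405. ✓
s = 10: P(10, 117) = 54405. ✓
s = 11: P(11, 110) = 54065 and P(11, 111) = 55056; 54405 is not s-gonal.
s = 12: P(12, 104) = 53664 and P(12, 105) = 54705; 54405 is not s-gonal.
Hits: s ∈ {8, 10} → 2.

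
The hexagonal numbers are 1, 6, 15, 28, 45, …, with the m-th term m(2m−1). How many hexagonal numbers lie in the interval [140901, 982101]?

436

The n-th hexagonal number is n(2n−1).
Smallest index with value ≥ 140901: n = 266 (giving 141246).
Largest index with value ≤ 982101: n = 701 (giving 982101).
Indices 266 through 701: 436 terms.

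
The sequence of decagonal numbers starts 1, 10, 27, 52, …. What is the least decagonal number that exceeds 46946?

47197

Solve n(4n−3) > 46946 for integer n.
The largest n with value ≤ 46946 is 108 (since 46332 ≤ 46946 < 47197), so the first above is n = 109, value 47197.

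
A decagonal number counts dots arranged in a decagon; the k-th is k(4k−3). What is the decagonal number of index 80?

The 80th decagonal number is n(4n−3) with n = 80.
80·(4·80 − 3) = 80·317 = 25360.

25360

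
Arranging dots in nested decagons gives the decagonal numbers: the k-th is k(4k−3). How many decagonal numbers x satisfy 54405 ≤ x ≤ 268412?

143

The n-th decagonal number is n(4n−3).
Smallest index with value ≥ 54405: n = 117 (giving 54405).
Largest index with value ≤ 268412: n = 259 (giving 267547).
Indices 117 through 259: 143 terms.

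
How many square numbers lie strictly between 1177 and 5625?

40

The n-th square number is n².
Smallest index with value > 1177: n = 35 (giving 1225).
Largest index with value < 5625: n = 74 (giving 5476).
Indices 35 through 74: 40 terms.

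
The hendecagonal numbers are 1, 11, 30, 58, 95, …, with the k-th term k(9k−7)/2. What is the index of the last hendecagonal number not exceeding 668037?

385

Solve n(9n−7)/2 ≤ 668037 for integer n.
n = 385 gives 665665 ≤ 668037, while n = 386 gives 669131 > 668037; so the answer is index 385.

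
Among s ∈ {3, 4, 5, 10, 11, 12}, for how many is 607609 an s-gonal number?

s = 3: P(3, 1101) = 606651 and P(3, 1102) = 607753; 607609 is not s-gonal.
s = 4: P(4, 779) = 606841 and P(4, 780) = 608400; 607609 is not s-gonal.
s = 5: P(5, 636) = 606426 and P(5, 637) = 608335; 607609 is not s-gonal.
s = 10: P(10, 390) = 607230 and P(10, 391) = 610351; 607609 is not s-gonal.
s = 11: P(11, 367) = 604816 and P(11, 368) = 608120; 607609 is not s-gonal.
s = 12: P(12, 349) = 607609. ✓
Hits: s ∈ {12} → 1.

1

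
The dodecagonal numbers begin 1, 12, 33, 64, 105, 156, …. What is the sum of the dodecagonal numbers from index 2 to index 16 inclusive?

Σ i(5i−4) = 5Σi² − 4Σi over i = 2..16.
Σi = 136 − 1 = 135 and Σi² = 1496 − 1 = 1495.
5·1495 − 4·135 = 6935.

6935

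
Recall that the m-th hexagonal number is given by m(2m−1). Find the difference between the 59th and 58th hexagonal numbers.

233

Consecutive hexagonal numbers differ by 4n − 3: here 4·59 − 3 = 233.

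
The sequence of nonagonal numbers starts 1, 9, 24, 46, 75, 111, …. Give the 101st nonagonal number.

35451

101·(7·101 − 5)/2 = 101·702/2 = 101·351 = 35451.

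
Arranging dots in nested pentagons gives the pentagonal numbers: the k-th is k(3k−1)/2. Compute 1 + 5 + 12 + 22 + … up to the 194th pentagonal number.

Σ i(3i−1)/2 = (3Σi² − Σi) / 2 over i = 1..194.
Σi = 18915 and Σi² = 2452645.
(3·2452645 − 1·18915) / 2 = 7339020/2 = 3669510.

3669510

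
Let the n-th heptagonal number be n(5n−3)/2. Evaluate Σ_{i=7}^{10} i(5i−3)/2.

Σ i(5i−3)/2 = (5Σi² − 3Σi) / 2 over i = 7..10.
Σi = 55 − 21 = 34 and Σi² = 385 − 91 = 294.
(5·294 − 3·34) / 2 = 1368/2 = 684.

684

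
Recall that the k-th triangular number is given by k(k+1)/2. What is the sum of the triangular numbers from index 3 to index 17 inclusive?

Σ i(i+1)/2 = (Σi² + Σi) / 2 over i = 3..17.
Σi = 153 − 3 = 150 and Σi² = 1785 − 5 = 1780.
(1·1780 + 1·150) / 2 = 1930/2 = 965.

965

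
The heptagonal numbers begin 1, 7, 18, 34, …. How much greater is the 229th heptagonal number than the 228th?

1141

Consecutive heptagonal numbers differ by 5n − 4: here 5·229 − 4 = 1141.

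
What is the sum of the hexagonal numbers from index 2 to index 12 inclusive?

1221

Σ i(2i−1) = 2Σi² − Σi over i = 2..12.
Σi = 78 − 1 = 77 and Σi² = 650 − 1 = 649.
2·649 − 1·77 = 1221.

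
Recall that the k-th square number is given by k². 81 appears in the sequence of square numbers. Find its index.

9

We need n² = 81, so n = √81 = 9.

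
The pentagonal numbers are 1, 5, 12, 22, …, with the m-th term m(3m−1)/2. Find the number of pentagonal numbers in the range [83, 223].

The n-th pentagonal number is n(3n−1)/2.
Smallest index with value ≥ 83: n = 8 (giving 92).
Largest index with value ≤ 223: n = 12 (giving 210).
Indices 8 through 12: 5 terms.

5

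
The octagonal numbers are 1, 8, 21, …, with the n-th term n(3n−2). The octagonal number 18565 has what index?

79

Set n(3n−2) = 18565, giving 3n² − 2n − 18565 = 0.
The discriminant is 4 + 12·18565 = 222784, and √222784 = 472.
So n = (2 + 472) / 6 = 474/6 = 79.
Check: 79·(3·79 − 2) = 18565. ✓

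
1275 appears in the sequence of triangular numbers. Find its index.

50

Set n(n+1)/2 = 1275, giving n² + n − 2550 = 0.
The discriminant is 1 + 8·1275 = 10201, and √10201 = 101.
So n = (-1 + 101) / 2 = 100/2 = 50.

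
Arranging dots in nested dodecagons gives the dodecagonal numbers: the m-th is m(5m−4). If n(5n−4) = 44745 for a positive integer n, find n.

Set n(5n−4) = 44745, giving 5n² − 4n − 44745 = 0.
The discriminant is 16 + 20·44745 = 894916, and √894916 = 946.
So n = (4 + 946) / 10 = 950/10 = 95.
Check: 95·(5·95 − 4) = 44745. ✓

95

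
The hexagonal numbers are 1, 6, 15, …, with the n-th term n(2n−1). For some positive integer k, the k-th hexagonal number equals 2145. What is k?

Set n(2n−1) = 2145, giving 2n² − n − 2145 = 0.
So n = (1 + 131) / 4 = 132/4 = 33.
Check: 33·(2·33 − 1) = 2145. ✓

33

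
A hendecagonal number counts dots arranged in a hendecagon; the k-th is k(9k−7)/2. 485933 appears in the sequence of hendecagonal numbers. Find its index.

Set n(9n−7)/2 = 485933, giving 9n² − 7n − 971866 = 0.
The discriminant is 49 + 72·485933 = 34987225, and √34987225 = 5915.
So n = (7 + 5915) / 18 = 5922/18 = 329.

329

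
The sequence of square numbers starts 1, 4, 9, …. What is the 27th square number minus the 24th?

27² = 729 and 24² = 576.
Difference: 729 − 576 = 153.

153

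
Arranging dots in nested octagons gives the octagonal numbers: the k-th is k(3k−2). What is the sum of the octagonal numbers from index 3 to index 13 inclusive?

2266

Σ i(3i−2) = 3Σi² − 2Σi over i = 3..13.
Σi = 91 − 3 = 88 and Σi² = 819 − 5 = 814.
3·814 − 2·88 = 2266.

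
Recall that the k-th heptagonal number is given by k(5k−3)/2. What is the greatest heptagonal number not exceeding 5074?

Solve n(5n−3)/2 ≤ 5074 for integer n.
n = 45 gives 4995 ≤ 5074, while n = 46 gives 5221 > 5074; so the answer is 4995.

4995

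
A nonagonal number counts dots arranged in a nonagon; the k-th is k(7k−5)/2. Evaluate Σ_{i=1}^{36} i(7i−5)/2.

55056

Σ i(7i−5)/2 = (7Σi² − 5Σi) / 2 over i = 1..36.
Σi = 666 and Σi² = 16206.
(7·16206 − 5·666) / 2 = 110112/2 = 55056.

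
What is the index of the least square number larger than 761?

28

Solve n² > 761 for integer n.
The largest n with value ≤ 761 is 27 (since 729 ≤ 761 < 784), so the first above is n = 28, value 784.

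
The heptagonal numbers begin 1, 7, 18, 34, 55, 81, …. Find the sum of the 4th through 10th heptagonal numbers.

Σ i(5i−3)/2 = (5Σi² − 3Σi) / 2 over i = 4..10.
Σi = 55 − 6 = 49 and Σi² = 385 − 14 = 371.
(5·371 − 3·49) / 2 = 1708/2 = 854.

854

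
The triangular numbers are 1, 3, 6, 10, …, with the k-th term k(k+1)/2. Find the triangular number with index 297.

44253

The 297th triangular number is n(n+1)/2 with n = 297.
297·298/2 = 88506/2 = 44253.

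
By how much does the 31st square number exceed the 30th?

61

n² − (n−1)² = 2n − 1, so 31² − 30² = 2·31 − 1 = 61.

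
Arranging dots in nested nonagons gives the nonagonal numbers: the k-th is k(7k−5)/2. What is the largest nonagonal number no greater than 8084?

Solve n(7n−5)/2 ≤ 8084 for integer n.
n = 48 gives 7944 ≤ 8084, while n = 49 gives 8281 > 8084; so the answer is 7944.

7944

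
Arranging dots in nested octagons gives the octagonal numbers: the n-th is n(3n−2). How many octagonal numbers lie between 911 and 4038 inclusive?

20

The n-th octagonal number is n(3n−2).
Smallest index with value ≥ 911: n = 18 (giving 936).
Largest index with value ≤ 4038: n = 37 (giving 4033).
Indices 18 through 37: 20 terms.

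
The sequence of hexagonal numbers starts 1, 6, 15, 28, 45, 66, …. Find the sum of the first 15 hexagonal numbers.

2360

Σ i(2i−1) = 2Σi² − Σi over i = 1..15.
Σi = 120 and Σi² = 1240.
2·1240 − 1·120 = 2360.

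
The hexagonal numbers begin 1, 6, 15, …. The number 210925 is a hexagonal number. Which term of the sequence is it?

325

Set n(2n−1) = 210925, giving 2n² − n − 210925 = 0.
So n = (1 + 1299) / 4 = 1300/4 = 325.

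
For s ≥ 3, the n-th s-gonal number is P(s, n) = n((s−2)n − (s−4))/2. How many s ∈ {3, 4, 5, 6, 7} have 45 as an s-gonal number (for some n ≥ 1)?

s = 3: P(3, 9) = 45. ✓
s = 4: P(4, 6) = 36 and P(4, 7) = 49; 45 is not s-gonal.
s = 5: P(5, 5) = 35 and P(5, 6) = 51; 45 is not s-gonal.
s = 6: P(6, 5) = 45. ✓
s = 7: P(7, 4) = 34 and P(7, 5) = 55; 45 is not s-gonal.
Hits: s ∈ {3, 6} → 2.

2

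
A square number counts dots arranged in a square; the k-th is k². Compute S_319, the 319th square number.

101761

The 319th square number is n² with n = 319.
319² = 101761.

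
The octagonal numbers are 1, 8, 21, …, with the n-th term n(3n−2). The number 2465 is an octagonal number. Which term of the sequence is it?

29

Set n(3n−2) = 2465, giving 3n² − 2n − 2465 = 0.
The discriminant is 4 + 12·2465 = 29584, and √29584 = 172.
So n = (2 + 172) / 6 = 174/6 = 29.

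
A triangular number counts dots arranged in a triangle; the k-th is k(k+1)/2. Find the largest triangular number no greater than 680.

Solve n(n+1)/2 ≤ 680 for integer n.
n = 36 gives 666 ≤ 680, while n = 37 gives 703 > 680; so the answer is 666.

666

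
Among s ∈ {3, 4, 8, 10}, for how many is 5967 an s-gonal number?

s = 3: P(3, 108) = 5886 and P(3, 109) = 5995; 5967 is not s-gonal.
s = 4: P(4, 77) = 5929 and P(4, 78) = 6084; 5967 is not s-gonal.
s = 8: P(8, 44) = 5720 and P(8, 45) = 5985; 5967 is not s-gonal.
s = 10: P(10, 39) = 5967. ✓
Hits: s ∈ {10} → 1.

1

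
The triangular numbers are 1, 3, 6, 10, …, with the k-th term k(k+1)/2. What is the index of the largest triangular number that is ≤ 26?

Solve n(n+1)/2 ≤ 26 for integer n.
n = 6 gives 21 ≤ 26, while n = 7 gives 28 > 26; so the answer is index 6.

6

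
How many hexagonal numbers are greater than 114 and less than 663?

The n-th hexagonal number is n(2n−1).
Smallest index with value > 114: n = 8 (giving 120).
Largest index with value < 663: n = 18 (giving 630).
Indices 8 through 18: 11 terms.

11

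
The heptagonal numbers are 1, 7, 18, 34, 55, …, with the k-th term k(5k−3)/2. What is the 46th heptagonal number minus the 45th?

Consecutive heptagonal numbers differ by 5n − 4: here 5·46 − 4 = 226.

226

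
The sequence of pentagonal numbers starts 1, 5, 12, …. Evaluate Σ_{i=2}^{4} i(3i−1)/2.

Σ i(3i−1)/2 = (3Σi² − Σi) / 2 over i = 2..4.
Σi = 10 − 1 = 9 and Σi² = 30 − 1 = 29.
(3·29 − 1·9) / 2 = 78/2 = 39.

39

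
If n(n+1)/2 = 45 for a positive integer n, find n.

9

Set n(n+1)/2 = 45, giving n² + n − 90 = 0.
The discriminant is 1 + 8·45 = 361, and √361 = 19.
So n = (-1 + 19) / 2 = 18/2 = 9.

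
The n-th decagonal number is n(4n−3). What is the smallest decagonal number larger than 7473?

7612

Solve n(4n−3) > 7473 for integer n.
The largest n with value ≤ 7473 is 43 (since 7267 ≤ 7473 < 7612), so the first above is n = 44, value 7612.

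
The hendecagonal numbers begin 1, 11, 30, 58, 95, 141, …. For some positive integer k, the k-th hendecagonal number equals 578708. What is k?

359

Set n(9n−7)/2 = 578708, giving 9n² − 7n − 1157416 = 0.
The discriminant is 49 + 72·578708 = 41667025, and √41667025 = 6455.
So n = (7 + 6455) / 18 = 6462/18 = 359.
Check: 359·(9·359 − 7)/2 = 578708. ✓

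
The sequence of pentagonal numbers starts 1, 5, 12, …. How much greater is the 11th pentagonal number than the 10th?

31

Consecutive pentagonal numbers differ by 3n − 2: here 3·11 − 2 = 31.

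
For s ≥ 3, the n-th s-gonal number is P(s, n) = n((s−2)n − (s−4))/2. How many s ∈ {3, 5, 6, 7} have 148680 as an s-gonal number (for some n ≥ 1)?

s = 3: P(3, 544) = 148240 and P(3, 545) = 148785; 148680 is not s-gonal.
s = 5: P(5, 315) = 148680. ✓
s = 6: P(6, 272) = 147696 and P(6, 273) = 148785; 148680 is not s-gonal.
s = 7: P(7, 244) = 148474 and P(7, 245) = 149695; 148680 is not s-gonal.
Hits: s ∈ {5} → 1.

1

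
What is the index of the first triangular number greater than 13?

Solve n(n+1)/2 > 13 for integer n.
The largest n with value ≤ 13 is 4 (since 10 ≤ 13 < 15), so the first above is n = 5, value 15.

5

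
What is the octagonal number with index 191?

The 191st octagonal number is n(3n−2) with n = 191.
191·(3·191 − 2) = 191·571 = 109061.

109061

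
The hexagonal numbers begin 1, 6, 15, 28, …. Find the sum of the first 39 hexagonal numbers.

40300

Σ i(2i−1) = 2Σi² − Σi over i = 1..39.
Σi = 780 and Σi² = 20540.
2·20540 − 1·780 = 40300.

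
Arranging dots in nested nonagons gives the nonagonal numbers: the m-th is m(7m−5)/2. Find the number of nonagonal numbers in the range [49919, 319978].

The n-th nonagonal number is n(7n−5)/2.
Smallest index with value ≥ 49919: n = 120 (giving 50100).
Largest index with value ≤ 319978: n = 302 (giving 318459).
Indices 120 through 302: 183 terms.

183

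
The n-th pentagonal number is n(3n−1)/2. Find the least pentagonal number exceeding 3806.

Solve n(3n−1)/2 > 3806 for integer n.
The largest n with value ≤ 3806 is 50 (since 3725 ≤ 3806 < 3876), so the first above is n = 51, value 3876.

3876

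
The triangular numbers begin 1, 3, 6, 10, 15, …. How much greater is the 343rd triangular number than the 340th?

1026

343·344/2 = 58996 and 340·341/2 = 57970.
Difference: 58996 − 57970 = 1026.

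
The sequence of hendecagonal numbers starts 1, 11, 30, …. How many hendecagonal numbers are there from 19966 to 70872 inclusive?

The n-th hendecagonal number is n(9n−7)/2.
Smallest index with value ≥ 19966: n = 67 (giving 19966).
Largest index with value ≤ 70872: n = 125 (giving 69875).
Indices 67 through 125: 59 terms.

59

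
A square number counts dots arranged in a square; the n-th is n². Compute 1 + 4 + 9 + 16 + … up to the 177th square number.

1864105

Σ_{i=1}^{177} i² = 177·178·355/6 = 1864105.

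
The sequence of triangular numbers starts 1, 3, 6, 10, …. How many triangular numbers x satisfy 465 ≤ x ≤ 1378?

23

The n-th triangular number is n(n+1)/2.
Smallest index with value ≥ 465: n = 30 (giving 465).
Largest index with value ≤ 1378: n = 52 (giving 1378).
Indices 30 through 52: 23 terms.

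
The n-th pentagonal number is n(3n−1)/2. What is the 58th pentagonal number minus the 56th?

58·(3·58 − 1)/2 = 5017 and 56·(3·56 − 1)/2 = 4676.
Difference: 5017 − 4676 = 341.

341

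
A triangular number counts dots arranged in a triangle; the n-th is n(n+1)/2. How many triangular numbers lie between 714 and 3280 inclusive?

The n-th triangular number is n(n+1)/2.
Smallest index with value ≥ 714: n = 38 (giving 741).
Largest index with value ≤ 3280: n = 80 (giving 3240).
Indices 38 through 80: 43 terms.

43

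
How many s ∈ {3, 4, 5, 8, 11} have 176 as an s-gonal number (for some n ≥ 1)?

s = 3: P(3, 18) = 171 and P(3, 19) = 190; 176 is not s-gonal.
s = 4: P(4, 13) = 169 and P(4, 14) = 196; 176 is not s-gonal.
s = 5: P(5, 11) = 176. ✓
s = 8: P(8, 8) = 176. ✓
s = 11: P(11, 6) = 141 and P(11, 7) = 196; 176 is not s-gonal.
Hits: s ∈ {5, 8} → 2.

2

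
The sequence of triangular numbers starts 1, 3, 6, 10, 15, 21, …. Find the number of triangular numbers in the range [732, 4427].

The n-th triangular number is n(n+1)/2.
Smallest index with value ≥ 732: n = 38 (giving 741).
Largest index with value ≤ 4427: n = 93 (giving 4371).
Indices 38 through 93: 56 terms.

56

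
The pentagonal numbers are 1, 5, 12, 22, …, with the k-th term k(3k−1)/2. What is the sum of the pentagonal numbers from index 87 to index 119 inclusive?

527934

Σ i(3i−1)/2 = (3Σi² − Σi) / 2 over i = 87..119.
Σi = 7140 − 3741 = 3399 and Σi² = 568820 − 215731 = 353089.
(3·353089 − 1·3399) / 2 = 1055868/2 = 527934.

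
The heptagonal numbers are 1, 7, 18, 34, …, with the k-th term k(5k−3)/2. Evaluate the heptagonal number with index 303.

229068

303·(5·303 − 3)/2 = 303·1512/2 = 303·756 = 229068.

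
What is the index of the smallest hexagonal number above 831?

21

Solve n(2n−1) > 831 for integer n.
The largest n with value ≤ 831 is 20 (since 780 ≤ 831 < 861), so the first above is n = 21, value 861.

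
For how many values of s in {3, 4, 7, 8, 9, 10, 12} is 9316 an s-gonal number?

1

s = 3: P(3, 136) = 9316. ✓
s = 4: P(4, 96) = 9216 and P(4, 97) = 9409; 9316 is not s-gonal.
s = 7: P(7, 61) = 9211 and P(7, 62) = 9517; 9316 is not s-gonal.
s = 8: P(8, 56) = 9296 and P(8, 57) = 9633; 9316 is not s-gonal.
s = 9: P(9, 51) = 8976 and P(9, 52) = 9334; 9316 is not s-gonal.
s = 10: P(10, 48) = 9072 and P(10, 49) = 9457; 9316 is not s-gonal.
s = 12: P(12, 43) = 9073 and P(12, 44) = 9504; 9316 is not s-gonal.
Hits: s ∈ {3} → 1.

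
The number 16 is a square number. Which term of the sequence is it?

4

We need n² = 16, so n = √16 = 4.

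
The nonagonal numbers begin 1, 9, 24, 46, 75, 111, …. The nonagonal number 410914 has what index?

343

Set n(7n−5)/2 = 410914, giving 7n² − 5n − 821828 = 0.
So n = (5 + 4797) / 14 = 4802/14 = 343.
Check: 343·(7·343 − 5)/2 = 410914. ✓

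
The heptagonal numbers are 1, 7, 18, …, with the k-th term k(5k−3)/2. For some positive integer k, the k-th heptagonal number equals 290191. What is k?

Set n(5n−3)/2 = 290191, giving 5n² − 3n − 580382 = 0.
The discriminant is 9 + 40·290191 = 11607649, and √11607649 = 3407.
So n = (3 + 3407) / 10 = 3410/10 = 341.
Check: 341·(5·341 − 3)/2 = 290191. ✓

341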